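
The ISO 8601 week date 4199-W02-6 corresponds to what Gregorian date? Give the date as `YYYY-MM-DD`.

ISO week 1 of 4199 is the week containing the first Thursday of 4199.
Week 2, day 6 (Saturday) lands on 4199-01-12.

4199-01-12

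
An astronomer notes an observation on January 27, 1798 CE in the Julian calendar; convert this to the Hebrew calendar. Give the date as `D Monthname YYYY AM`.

Both dates share Julian Day Number 2377804; in the Hebrew calendar that is 21 Shevat 5558 AM.

21 Shevat 5558 AM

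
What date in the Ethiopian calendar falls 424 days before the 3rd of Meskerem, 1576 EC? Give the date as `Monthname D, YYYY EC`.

Hamle 10, 1574 EC

The starting date is JDN 2299492; 2299492 − 424 = 2299068.
JDN 2299068 corresponds to Hamle 10, 1574 EC.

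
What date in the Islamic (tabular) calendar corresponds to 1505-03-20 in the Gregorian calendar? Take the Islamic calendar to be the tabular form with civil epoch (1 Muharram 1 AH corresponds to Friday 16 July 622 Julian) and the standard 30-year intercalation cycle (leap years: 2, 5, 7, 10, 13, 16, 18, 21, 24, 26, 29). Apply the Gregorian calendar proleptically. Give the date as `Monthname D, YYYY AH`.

Both dates share Julian Day Number 2270828; in the tabular Islamic calendar that is 4 Shawwal 910 AH.

Shawwal 4, 910 AH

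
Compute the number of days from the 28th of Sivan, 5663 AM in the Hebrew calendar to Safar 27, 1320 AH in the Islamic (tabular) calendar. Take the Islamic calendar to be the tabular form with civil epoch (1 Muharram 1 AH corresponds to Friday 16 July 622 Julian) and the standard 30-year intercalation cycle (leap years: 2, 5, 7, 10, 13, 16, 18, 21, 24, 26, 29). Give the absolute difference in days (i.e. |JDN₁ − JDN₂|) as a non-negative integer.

First date → JDN 2416289; second date → JDN 2415906.
The interval is |2416289 − 2415906| = 383 days.

383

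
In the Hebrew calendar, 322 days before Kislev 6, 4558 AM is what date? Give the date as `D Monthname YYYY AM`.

JDN of Kislev 6, 4558 AM = 2012466.
2012466 − 322 = 2012144.
JDN 2012144 in the Hebrew calendar is 8 Tevet 4557 AM.

8 Tevet 4557 AM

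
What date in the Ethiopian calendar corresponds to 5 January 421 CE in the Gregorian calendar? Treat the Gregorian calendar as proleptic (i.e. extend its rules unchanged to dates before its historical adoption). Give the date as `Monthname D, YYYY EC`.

Both dates share Julian Day Number 1874832; in the Ethiopian calendar that is 9 Tir 413 EC.

Tir 9, 413 EC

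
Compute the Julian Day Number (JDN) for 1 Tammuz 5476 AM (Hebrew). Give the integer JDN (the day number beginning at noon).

In the Gregorian calendar the same day is 21 June 1716.
JDN 2400001 is 17 November 1858 CE (Gregorian), MJD 0; the target day is −52013 days from there, so JDN = 2347988.

2347988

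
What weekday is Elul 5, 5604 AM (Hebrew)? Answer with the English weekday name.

Equivalently 20 August 1844 Gregorian, JDN 2394799.
Since JDN mod 7 = 1 (0 = Monday), the day is Tuesday.

Tuesday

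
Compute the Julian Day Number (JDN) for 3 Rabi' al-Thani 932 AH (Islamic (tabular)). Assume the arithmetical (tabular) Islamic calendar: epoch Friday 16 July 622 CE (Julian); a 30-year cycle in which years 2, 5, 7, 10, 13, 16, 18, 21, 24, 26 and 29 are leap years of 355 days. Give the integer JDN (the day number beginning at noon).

2278446

In the proleptic Gregorian calendar the same day is 27 January 1526.
JDN 2451545 is 1 January 2000 CE (Gregorian); the target day is −173099 days from there, so JDN = 2278446.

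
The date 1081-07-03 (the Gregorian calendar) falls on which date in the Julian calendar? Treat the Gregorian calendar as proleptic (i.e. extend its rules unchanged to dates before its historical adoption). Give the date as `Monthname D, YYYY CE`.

June 27, 1081 CE

For dates in this range the Gregorian date is 6 days ahead of the Julian.
3 July 1081 Gregorian − 6 days → 27 June 1081 Julian.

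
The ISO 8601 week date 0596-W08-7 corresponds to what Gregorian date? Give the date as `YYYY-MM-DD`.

0596-02-28

ISO week 1 of 596 is the week containing the first Thursday of 596.
Week 8, day 7 (Sunday) lands on 0596-02-28.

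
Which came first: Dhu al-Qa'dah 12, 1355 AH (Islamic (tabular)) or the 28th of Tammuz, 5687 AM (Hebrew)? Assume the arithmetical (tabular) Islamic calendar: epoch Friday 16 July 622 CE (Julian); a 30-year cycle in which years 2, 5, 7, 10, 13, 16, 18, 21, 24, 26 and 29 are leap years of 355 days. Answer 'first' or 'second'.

second

Converting both to JDN: 2428558 vs 2425090; the smaller is the second.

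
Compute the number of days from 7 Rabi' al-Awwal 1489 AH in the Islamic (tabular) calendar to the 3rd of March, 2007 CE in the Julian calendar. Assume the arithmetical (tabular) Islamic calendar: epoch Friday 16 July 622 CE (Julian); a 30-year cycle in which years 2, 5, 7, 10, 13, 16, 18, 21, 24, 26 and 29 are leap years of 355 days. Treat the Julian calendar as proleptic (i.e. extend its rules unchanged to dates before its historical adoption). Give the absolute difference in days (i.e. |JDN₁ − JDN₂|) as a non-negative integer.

First date → JDN 2475803; second date → JDN 2454176.
The interval is |2475803 − 2454176| = 21627 days.

21627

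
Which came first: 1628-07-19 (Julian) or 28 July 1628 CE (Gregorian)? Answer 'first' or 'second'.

second

Converting both to JDN: 2315885 vs 2315884; the smaller is the second.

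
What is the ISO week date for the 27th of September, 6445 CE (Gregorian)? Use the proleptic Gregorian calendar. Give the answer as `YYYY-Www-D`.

The weekday is Wednesday (ISO weekday 3).
That Wednesday belongs to ISO week 39 of ISO year 6445.

6445-W39-3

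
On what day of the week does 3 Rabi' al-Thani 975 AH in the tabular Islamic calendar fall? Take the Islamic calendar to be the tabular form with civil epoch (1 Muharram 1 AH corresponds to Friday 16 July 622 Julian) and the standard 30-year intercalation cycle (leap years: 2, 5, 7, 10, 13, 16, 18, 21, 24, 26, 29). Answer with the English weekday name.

In the proleptic Gregorian calendar this is 17 October 1567 (JDN 2293684).
Since JDN mod 7 = 1 (0 = Monday), the day is Tuesday.

Tuesday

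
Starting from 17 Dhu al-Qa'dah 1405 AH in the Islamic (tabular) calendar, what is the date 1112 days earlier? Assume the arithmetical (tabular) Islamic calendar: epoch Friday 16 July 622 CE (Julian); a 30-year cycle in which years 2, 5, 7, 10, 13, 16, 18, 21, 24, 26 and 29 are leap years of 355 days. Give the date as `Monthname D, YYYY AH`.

The starting date is JDN 2446282; 2446282 − 1112 = 2445170.
JDN 2445170 corresponds to Ramadan 27, 1402 AH.

Ramadan 27, 1402 AH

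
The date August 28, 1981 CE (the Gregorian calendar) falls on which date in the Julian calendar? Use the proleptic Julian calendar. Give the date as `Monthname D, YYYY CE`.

August 15, 1981 CE

For dates in this range the Gregorian date is 13 days ahead of the Julian.
28 August 1981 Gregorian − 13 days → 15 August 1981 Julian.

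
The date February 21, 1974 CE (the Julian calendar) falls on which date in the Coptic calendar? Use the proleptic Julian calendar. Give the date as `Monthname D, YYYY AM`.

The source date corresponds to 6 March 1974 in the Gregorian calendar (JDN 2442113).
That day falls on 27 Meshir 1690 AM in the Coptic calendar.

Meshir 27, 1690 AM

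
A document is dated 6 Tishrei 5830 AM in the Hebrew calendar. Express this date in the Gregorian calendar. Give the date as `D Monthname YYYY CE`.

Julian Day Number of the source date = 2477011.
Converting JDN 2477011 to the Gregorian calendar gives 21 September 2069 CE.

21 September 2069 CE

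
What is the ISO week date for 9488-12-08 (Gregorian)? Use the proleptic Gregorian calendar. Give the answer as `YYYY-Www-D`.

9488-W49-6

The weekday is Saturday (ISO weekday 6).
That Saturday belongs to ISO week 49 of ISO year 9488.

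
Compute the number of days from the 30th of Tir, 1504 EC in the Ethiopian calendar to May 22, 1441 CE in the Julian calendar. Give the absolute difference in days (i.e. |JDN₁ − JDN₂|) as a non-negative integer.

First date → JDN 2273341; second date → JDN 2247525.
The interval is |2273341 − 2247525| = 25816 days.

25816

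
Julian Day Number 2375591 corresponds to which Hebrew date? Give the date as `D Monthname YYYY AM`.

22 Tevet 5552 AM

JDN 2375591 is 17 January 1792 in the Gregorian calendar.
In the Hebrew calendar that day is 22 Tevet 5552 AM.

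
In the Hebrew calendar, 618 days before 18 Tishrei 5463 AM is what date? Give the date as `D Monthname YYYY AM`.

21 Shevat 5461 AM

JDN of 18 Tishrei 5463 AM = 2342985.
2342985 − 618 = 2342367.
JDN 2342367 in the Hebrew calendar is 21 Shevat 5461 AM.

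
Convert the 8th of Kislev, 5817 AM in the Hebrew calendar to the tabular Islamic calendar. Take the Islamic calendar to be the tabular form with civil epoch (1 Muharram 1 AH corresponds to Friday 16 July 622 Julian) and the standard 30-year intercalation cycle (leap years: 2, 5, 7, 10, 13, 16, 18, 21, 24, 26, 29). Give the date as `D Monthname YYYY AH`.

8 Jumada al-Awwal 1479 AH

Both dates share Julian Day Number 2472319; in the tabular Islamic calendar that is 8 Jumada al-Awwal 1479 AH.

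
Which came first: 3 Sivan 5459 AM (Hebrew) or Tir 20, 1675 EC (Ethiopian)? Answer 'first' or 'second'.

second

The two dates have Julian Day Numbers 2341758 and 2335788 respectively.
Since 2335788 < 2341758, the second date comes first.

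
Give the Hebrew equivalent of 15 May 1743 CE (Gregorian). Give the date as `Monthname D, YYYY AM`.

Julian Day Number of the source date = 2357812.
Converting JDN 2357812 to the Hebrew calendar gives 21 Iyar 5503 AM.

Iyar 21, 5503 AM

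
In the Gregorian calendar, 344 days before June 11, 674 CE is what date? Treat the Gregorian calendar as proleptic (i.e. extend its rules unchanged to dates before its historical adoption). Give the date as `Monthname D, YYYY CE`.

JDN of June 11, 674 CE = 1967395.
1967395 − 344 = 1967051.
JDN 1967051 in the Gregorian calendar is July 2, 673 CE.

July 2, 673 CE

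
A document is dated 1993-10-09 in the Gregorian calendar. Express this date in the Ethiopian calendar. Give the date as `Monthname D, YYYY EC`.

Meskerem 29, 1986 EC

Both dates share Julian Day Number 2449270; in the Ethiopian calendar that is 29 Meskerem 1986 EC.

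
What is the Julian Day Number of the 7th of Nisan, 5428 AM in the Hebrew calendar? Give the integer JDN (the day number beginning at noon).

2330363

In the Gregorian calendar the same day is 19 March 1668.
JDN 2400001 is 17 November 1858 CE (Gregorian), MJD 0; the target day is −69638 days from there, so JDN = 2330363.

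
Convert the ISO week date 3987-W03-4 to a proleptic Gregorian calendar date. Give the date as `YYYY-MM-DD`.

3987-01-15

ISO week 1 of 3987 is the week containing the first Thursday of 3987.
Week 3, day 4 (Thursday) lands on 3987-01-15.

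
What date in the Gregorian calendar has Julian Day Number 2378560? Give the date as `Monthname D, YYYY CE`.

March 5, 1800 CE

Counting from JDN 2299161 = 15 Oct 1582 gives an offset of 79399 days.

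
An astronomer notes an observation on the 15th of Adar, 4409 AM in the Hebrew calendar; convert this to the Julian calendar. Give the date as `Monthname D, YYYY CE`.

March 4, 649 CE

The source date corresponds to 7 March 649 in the proleptic Gregorian calendar (JDN 1958168).
That day falls on 4 March 649 CE in the Julian calendar.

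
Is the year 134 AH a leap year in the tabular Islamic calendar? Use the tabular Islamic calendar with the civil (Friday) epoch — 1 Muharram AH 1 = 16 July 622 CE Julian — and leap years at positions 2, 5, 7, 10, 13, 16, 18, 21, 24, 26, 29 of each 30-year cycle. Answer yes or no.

no

Year 134 AH is year 14 of its 30-year cycle; leap positions are 2, 5, 7, 10, 13, 16, 18, 21, 24, 26, 29, so it is a common year (354 days).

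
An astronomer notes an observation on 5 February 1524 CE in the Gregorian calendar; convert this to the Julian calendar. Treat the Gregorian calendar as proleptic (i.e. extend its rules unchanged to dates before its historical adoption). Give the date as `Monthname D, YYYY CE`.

The Julian–Gregorian offset here is 10 days (Julian trailing).
5 February 1524 Gregorian − 10 days → 26 January 1524 Julian.

January 26, 1524 CE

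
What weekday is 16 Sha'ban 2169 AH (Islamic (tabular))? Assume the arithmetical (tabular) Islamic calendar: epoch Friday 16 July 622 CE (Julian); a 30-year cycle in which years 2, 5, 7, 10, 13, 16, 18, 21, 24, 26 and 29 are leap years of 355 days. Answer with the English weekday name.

Saturday

This is JDN 2716929 (7 August 2726 Gregorian).
2716929 ≡ 5 (mod 7); counting from Monday = 0 gives Saturday.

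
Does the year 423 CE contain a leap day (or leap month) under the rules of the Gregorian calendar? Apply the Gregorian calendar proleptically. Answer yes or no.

no

423 is not divisible by 4, so it is a common year.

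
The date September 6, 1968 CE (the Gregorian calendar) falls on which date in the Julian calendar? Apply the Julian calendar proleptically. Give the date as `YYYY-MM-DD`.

At this point the Julian calendar is 13 days behind the Gregorian.
6 September 1968 Gregorian − 13 days → 24 August 1968 Julian.

1968-08-24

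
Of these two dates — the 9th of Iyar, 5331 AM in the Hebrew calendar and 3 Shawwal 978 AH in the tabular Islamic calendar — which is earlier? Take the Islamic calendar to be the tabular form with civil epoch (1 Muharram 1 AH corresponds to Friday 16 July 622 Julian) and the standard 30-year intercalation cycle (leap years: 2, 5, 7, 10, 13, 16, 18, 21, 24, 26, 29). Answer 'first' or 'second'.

Converting both to JDN: 2294989 vs 2294924; the smaller is the second.

second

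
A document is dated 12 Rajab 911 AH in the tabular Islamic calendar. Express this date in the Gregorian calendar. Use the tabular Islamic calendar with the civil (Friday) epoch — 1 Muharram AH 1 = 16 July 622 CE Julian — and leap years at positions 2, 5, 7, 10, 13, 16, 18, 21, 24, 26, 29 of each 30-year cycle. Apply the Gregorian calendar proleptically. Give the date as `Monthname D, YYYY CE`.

December 19, 1505 CE

Both dates share Julian Day Number 2271102; in the Gregorian calendar that is 19 December 1505 CE.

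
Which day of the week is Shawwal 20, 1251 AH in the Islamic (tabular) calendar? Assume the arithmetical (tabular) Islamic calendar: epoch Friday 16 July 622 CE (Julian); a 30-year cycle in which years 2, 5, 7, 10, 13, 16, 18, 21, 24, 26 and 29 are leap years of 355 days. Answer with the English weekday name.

This is JDN 2391683 (8 February 1836 Gregorian).
2391683 ≡ 0 (mod 7); counting from Monday = 0 gives Monday.

Monday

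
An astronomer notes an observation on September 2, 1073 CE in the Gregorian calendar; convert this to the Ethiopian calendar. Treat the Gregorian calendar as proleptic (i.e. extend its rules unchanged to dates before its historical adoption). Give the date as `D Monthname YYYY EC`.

Both dates share Julian Day Number 2113210; in the Ethiopian calendar that is 4 Pagume 1065 EC.

4 Pagume 1065 EC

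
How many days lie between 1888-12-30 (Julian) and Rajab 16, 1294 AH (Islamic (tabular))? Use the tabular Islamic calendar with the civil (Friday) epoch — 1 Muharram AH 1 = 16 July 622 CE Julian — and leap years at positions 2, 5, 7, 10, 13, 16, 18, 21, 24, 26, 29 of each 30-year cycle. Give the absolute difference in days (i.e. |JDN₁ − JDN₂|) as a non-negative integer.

JDN of the first date = 2411014.
JDN of the second date = 2406828.
|2406828 − 2411014| = 4186.

4186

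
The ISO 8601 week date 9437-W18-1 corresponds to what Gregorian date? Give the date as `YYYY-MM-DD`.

9437-05-01

ISO week 1 of 9437 is the week containing the first Thursday of 9437.
Week 18, day 1 (Monday) lands on 9437-05-01.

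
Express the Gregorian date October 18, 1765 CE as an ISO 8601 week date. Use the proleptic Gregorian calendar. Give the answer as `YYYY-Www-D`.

1765-W42-5

The weekday is Friday (ISO weekday 5).
That Friday belongs to ISO week 42 of ISO year 1765.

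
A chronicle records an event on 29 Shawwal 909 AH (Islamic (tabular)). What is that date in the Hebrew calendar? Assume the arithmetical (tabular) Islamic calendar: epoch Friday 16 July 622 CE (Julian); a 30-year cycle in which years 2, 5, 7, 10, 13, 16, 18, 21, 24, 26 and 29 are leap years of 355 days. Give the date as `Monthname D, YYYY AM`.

Both dates share Julian Day Number 2270499; in the Hebrew calendar that is 1 Iyar 5264 AM.

Iyar 1, 5264 AM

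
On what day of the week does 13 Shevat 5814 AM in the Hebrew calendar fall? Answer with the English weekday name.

Thursday

This is JDN 2471290 (22 January 2054 Gregorian).
2471290 ≡ 3 (mod 7); counting from Monday = 0 gives Thursday.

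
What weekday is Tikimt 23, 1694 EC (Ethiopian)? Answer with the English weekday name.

This is JDN 2342641 (31 October 1701 Gregorian).
2342641 ≡ 0 (mod 7); counting from Monday = 0 gives Monday.

Monday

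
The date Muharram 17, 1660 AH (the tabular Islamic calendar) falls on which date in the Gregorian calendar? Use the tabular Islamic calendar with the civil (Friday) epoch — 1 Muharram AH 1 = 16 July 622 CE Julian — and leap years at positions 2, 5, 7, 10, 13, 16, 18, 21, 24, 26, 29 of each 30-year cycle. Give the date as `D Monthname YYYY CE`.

10 March 2232 CE

Both dates share Julian Day Number 2536350; in the Gregorian calendar that is 10 March 2232 CE.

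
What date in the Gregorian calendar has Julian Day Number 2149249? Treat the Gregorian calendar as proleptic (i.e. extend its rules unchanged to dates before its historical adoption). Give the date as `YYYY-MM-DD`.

Counting from JDN 2299161 = 15 Oct 1582 gives an offset of -149912 days.

1172-05-05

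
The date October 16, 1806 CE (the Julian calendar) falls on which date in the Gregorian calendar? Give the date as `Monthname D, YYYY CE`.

At this point the Julian calendar is 12 days behind the Gregorian.
16 October 1806 Julian + 12 days → 28 October 1806 Gregorian.

October 28, 1806 CE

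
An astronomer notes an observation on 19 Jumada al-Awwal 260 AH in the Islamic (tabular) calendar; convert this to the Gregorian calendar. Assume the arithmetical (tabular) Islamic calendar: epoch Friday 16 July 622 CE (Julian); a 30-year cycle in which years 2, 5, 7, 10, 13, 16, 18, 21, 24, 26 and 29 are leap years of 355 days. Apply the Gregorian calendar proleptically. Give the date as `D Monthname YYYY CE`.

16 March 874 CE

Both dates share Julian Day Number 2040357; in the Gregorian calendar that is 16 March 874 CE.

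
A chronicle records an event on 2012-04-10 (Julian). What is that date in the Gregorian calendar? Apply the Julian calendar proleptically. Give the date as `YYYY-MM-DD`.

At this point the Julian calendar is 13 days behind the Gregorian.
10 April 2012 Julian + 13 days → 23 April 2012 Gregorian.

2012-04-23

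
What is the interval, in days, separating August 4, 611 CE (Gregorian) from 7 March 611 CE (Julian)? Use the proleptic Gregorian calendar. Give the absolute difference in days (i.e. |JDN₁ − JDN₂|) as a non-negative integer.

JDN of the first date = 1944438.
JDN of the second date = 1944291.
|1944291 − 1944438| = 147.

147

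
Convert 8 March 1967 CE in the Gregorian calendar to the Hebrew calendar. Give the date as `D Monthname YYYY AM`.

26 Adar I 5727 AM

Both dates share Julian Day Number 2439558; in the Hebrew calendar that is 26 Adar I 5727 AM.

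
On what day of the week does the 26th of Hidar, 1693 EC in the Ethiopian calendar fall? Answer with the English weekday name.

Equivalently 3 December 1700 Gregorian, JDN 2342309.
JDN 2342309 mod 7 = 4, and JDN 0 was a Monday, so this is a Friday.

Friday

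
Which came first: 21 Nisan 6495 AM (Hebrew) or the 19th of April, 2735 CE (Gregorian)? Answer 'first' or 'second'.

Converting both to JDN: 2720093 vs 2720106; the smaller is the first.

first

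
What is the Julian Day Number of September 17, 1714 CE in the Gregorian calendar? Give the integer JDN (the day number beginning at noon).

JDN 2299161 is 15 October 1582 CE (Gregorian); the target day is +48184 days from there, so JDN = 2347345.

2347345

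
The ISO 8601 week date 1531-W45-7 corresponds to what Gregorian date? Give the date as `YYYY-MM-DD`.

ISO week 1 of 1531 is the week containing the first Thursday of 1531.
Week 45, day 7 (Sunday) lands on 1531-11-08.

1531-11-08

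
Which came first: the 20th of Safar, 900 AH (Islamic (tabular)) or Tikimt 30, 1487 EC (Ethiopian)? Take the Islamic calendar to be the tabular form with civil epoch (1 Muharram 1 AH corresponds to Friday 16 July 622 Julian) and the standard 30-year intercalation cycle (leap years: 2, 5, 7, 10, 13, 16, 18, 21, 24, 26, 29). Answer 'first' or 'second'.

First date → JDN 2267065; second date → JDN 2267041.
JDN 2267041 < JDN 2267065, so the second date is earlier.

second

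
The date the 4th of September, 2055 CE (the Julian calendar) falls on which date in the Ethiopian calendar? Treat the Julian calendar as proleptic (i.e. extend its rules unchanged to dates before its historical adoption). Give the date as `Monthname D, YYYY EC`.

Meskerem 6, 2048 EC

Both dates share Julian Day Number 2471893; in the Ethiopian calendar that is 6 Meskerem 2048 EC.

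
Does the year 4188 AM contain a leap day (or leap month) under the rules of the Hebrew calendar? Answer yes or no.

yes

Hebrew year 4188 is year 8 of its 19-year Metonic cycle; leap years are at positions 3, 6, 8, 11, 14, 17, 19, so it is a leap year (13 months).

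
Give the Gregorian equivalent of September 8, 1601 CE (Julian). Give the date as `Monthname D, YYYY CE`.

The Julian–Gregorian offset here is 10 days (Julian trailing).
8 September 1601 Julian + 10 days → 18 September 1601 Gregorian.

September 18, 1601 CE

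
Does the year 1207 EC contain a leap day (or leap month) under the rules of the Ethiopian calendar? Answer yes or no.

1207 mod 4 = 3; in the Ethiopian calendar a year is leap when year mod 4 = 3, so it is a leap year.

yes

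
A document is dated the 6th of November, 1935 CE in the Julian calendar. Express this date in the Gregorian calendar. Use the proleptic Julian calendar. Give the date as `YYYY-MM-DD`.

For dates in this range the Gregorian date is 13 days ahead of the Julian.
6 November 1935 Julian + 13 days → 19 November 1935 Gregorian.

1935-11-19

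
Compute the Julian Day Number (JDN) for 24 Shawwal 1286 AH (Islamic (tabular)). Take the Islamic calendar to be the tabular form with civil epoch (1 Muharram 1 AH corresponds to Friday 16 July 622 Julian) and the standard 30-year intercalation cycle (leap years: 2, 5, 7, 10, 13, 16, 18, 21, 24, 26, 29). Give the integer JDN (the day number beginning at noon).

2404090

In the Gregorian calendar the same day is 27 January 1870.
JDN 2299161 is 15 October 1582 CE (Gregorian); the target day is +104929 days from there, so JDN = 2404090.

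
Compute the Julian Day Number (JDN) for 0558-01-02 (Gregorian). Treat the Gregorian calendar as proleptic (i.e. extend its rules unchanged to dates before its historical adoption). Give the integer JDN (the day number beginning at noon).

JDN 2451545 is 1 January 2000 CE (Gregorian); the target day is −526678 days from there, so JDN = 1924867.

1924867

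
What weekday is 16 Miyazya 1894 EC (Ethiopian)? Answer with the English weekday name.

Thursday

This is JDN 2415864 (24 April 1902 Gregorian).
JDN 2415864 mod 7 = 3, and JDN 0 was a Monday, so this is a Thursday.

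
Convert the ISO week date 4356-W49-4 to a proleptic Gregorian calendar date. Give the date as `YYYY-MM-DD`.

4356-12-06

ISO week 1 of 4356 is the week containing the first Thursday of 4356.
Week 49, day 4 (Thursday) lands on 4356-12-06.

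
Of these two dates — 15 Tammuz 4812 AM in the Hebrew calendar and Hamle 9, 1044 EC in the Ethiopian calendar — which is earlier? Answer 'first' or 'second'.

The two dates have Julian Day Numbers 2105468 and 2105485 respectively.
Since 2105468 < 2105485, the first date comes first.

first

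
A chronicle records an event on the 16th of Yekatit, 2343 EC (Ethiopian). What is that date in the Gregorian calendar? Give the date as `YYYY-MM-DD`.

Julian Day Number of the source date = 2579801.
Converting JDN 2579801 to the Gregorian calendar gives 26 February 2351 CE.

2351-02-26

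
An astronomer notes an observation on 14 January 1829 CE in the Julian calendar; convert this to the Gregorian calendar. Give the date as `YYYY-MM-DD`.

For dates in this range the Gregorian date is 12 days ahead of the Julian.
14 January 1829 Julian + 12 days → 26 January 1829 Gregorian.

1829-01-26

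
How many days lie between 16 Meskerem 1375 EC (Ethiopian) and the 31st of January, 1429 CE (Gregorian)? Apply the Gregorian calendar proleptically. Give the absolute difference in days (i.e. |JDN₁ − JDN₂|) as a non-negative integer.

JDN of the first date = 2226089.
JDN of the second date = 2243022.
|2243022 − 2226089| = 16933.

16933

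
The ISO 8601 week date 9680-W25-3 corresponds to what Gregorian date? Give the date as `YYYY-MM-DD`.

9680-06-19

ISO week 1 of 9680 is the week containing the first Thursday of 9680.
Week 25, day 3 (Wednesday) lands on 9680-06-19.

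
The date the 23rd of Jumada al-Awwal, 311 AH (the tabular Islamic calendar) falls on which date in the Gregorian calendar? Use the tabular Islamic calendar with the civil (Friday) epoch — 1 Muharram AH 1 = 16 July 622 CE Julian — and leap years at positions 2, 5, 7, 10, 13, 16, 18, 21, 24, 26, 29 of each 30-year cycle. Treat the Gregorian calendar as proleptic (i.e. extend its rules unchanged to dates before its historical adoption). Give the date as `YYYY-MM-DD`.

Both dates share Julian Day Number 2058434; in the Gregorian calendar that is 13 September 923 CE.

0923-09-13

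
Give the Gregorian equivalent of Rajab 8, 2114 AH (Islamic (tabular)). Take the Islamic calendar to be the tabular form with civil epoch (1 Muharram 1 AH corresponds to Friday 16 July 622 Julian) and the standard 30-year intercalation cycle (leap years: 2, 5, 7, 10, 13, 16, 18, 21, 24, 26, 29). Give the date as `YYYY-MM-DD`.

2673-02-17

Both dates share Julian Day Number 2697401; in the Gregorian calendar that is 17 February 2673 CE.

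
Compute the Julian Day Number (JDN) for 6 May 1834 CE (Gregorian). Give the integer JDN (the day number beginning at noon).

JDN 2299161 is 15 October 1582 CE (Gregorian); the target day is +91879 days from there, so JDN = 2391040.

2391040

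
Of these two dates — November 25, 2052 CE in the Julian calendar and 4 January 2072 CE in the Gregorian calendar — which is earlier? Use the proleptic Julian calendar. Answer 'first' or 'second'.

The two dates have Julian Day Numbers 2470880 and 2477846 respectively.
Since 2470880 < 2477846, the first date comes first.

first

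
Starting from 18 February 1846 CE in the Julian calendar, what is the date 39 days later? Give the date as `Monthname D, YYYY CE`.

March 29, 1846 CE

JDN of 18 February 1846 CE = 2395358.
2395358 + 39 = 2395397.
JDN 2395397 in the Julian calendar is March 29, 1846 CE.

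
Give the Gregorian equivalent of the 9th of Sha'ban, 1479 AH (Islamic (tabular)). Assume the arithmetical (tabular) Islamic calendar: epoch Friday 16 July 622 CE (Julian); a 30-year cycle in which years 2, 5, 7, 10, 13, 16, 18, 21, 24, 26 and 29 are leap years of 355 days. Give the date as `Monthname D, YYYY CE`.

February 14, 2057 CE

Both dates share Julian Day Number 2472409; in the Gregorian calendar that is 14 February 2057 CE.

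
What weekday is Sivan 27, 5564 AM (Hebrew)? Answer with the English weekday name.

Wednesday

Equivalently 6 June 1804 Gregorian, JDN 2380114.
Since JDN mod 7 = 2 (0 = Monday), the day is Wednesday.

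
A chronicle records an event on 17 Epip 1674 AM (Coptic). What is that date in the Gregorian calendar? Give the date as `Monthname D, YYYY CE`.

Both dates share Julian Day Number 2436409; in the Gregorian calendar that is 24 July 1958 CE.

July 24, 1958 CE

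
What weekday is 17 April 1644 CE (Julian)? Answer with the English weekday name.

Wednesday

In the Gregorian calendar this is 27 April 1644 (JDN 2321636).
JDN 2321636 mod 7 = 2, and JDN 0 was a Monday, so this is a Wednesday.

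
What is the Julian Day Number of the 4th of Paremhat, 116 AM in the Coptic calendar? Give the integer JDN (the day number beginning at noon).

In the proleptic Gregorian calendar the same day is 1 March 400.
JDN 2299161 is 15 October 1582 CE (Gregorian); the target day is −431944 days from there, so JDN = 1867217.

1867217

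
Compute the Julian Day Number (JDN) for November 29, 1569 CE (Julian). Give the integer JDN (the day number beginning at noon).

In the proleptic Gregorian calendar the same day is 9 December 1569.
JDN 2400001 is 17 November 1858 CE (Gregorian), MJD 0; the target day is −105533 days from there, so JDN = 2294468.

2294468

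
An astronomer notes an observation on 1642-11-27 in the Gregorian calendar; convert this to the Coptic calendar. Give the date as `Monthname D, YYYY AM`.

Julian Day Number of the source date = 2321119.
Converting JDN 2321119 to the Coptic calendar gives 21 Hathor 1359 AM.

Hathor 21, 1359 AM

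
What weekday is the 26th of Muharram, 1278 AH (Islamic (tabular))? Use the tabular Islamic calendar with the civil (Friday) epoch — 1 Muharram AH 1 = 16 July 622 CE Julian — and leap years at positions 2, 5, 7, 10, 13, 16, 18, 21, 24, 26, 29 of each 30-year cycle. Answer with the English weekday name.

In the Gregorian calendar this is 3 August 1861 (JDN 2400991).
2400991 ≡ 5 (mod 7); counting from Monday = 0 gives Saturday.

Saturday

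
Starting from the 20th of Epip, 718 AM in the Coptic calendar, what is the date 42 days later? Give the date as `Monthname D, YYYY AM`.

The starting date is JDN 2087233; 2087233 + 42 = 2087275.
JDN 2087275 corresponds to Pi Kogi Enavot 2, 718 AM.

Pi Kogi Enavot 2, 718 AM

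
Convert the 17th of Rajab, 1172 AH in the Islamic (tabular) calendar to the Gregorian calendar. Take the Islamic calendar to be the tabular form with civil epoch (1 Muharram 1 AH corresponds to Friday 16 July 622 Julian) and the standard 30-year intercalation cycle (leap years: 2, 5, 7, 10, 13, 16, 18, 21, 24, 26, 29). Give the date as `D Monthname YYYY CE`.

16 March 1759 CE

Julian Day Number of the source date = 2363596.
Converting JDN 2363596 to the Gregorian calendar gives 16 March 1759 CE.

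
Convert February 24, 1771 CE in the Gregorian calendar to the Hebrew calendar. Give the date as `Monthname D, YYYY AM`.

Julian Day Number of the source date = 2367959.
Converting JDN 2367959 to the Hebrew calendar gives 10 Adar 5531 AM.

Adar 10, 5531 AM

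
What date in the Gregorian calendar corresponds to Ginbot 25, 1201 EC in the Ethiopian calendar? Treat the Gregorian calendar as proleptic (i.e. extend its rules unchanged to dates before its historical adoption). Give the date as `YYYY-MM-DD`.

1209-05-27

Both dates share Julian Day Number 2162785; in the Gregorian calendar that is 27 May 1209 CE.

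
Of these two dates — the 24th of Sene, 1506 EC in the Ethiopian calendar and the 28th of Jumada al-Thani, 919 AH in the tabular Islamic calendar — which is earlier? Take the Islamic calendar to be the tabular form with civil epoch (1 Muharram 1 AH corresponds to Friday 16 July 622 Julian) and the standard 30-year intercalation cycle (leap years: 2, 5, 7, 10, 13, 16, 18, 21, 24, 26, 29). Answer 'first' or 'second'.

The two dates have Julian Day Numbers 2274215 and 2273924 respectively.
Since 2273924 < 2274215, the second date comes first.

second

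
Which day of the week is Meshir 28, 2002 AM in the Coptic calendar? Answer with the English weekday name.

This is JDN 2556072 (9 March 2286 Gregorian).
JDN 2556072 mod 7 = 1, and JDN 0 was a Monday, so this is a Tuesday.

Tuesday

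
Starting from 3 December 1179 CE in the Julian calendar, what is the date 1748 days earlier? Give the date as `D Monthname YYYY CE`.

JDN of 3 December 1179 CE = 2152024.
2152024 − 1748 = 2150276.
JDN 2150276 in the Julian calendar is 19 February 1175 CE.

19 February 1175 CE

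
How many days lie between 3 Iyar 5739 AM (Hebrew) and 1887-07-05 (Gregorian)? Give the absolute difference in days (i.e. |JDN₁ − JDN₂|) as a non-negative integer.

33536

JDN of the first date = 2443994.
JDN of the second date = 2410458.
|2410458 − 2443994| = 33536.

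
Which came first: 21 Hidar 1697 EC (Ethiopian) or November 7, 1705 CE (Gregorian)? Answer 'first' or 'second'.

First date → JDN 2343765; second date → JDN 2344109.
JDN 2343765 < JDN 2344109, so the first date is earlier.

first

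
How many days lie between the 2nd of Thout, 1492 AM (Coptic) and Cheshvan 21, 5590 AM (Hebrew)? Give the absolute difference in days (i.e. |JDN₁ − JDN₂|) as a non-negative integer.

JDN of the first date = 2369619.
JDN of the second date = 2389409.
|2389409 − 2369619| = 19790.

19790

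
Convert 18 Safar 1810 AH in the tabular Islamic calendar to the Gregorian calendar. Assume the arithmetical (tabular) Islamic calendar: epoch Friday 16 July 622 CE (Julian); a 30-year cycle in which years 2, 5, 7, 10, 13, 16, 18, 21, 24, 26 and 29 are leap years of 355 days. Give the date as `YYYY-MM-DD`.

2377-10-22

Both dates share Julian Day Number 2589536; in the Gregorian calendar that is 22 October 2377 CE.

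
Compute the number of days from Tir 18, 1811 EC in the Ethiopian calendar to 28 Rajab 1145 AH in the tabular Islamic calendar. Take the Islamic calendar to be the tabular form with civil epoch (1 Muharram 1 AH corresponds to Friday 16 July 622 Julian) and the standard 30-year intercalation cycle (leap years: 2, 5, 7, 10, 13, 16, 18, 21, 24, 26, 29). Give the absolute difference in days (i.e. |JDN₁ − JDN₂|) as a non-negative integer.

31421

JDN of the first date = 2385460.
JDN of the second date = 2354039.
|2354039 − 2385460| = 31421.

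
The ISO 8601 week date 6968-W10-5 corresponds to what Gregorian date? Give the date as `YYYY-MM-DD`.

6968-03-11

ISO week 1 of 6968 is the week containing the first Thursday of 6968.
Week 10, day 5 (Friday) lands on 6968-03-11.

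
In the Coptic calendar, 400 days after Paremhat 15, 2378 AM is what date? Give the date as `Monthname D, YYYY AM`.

JDN of Paremhat 15, 2378 AM = 2693423.
2693423 + 400 = 2693823.
JDN 2693823 in the Coptic calendar is Parmouti 20, 2379 AM.

Parmouti 20, 2379 AM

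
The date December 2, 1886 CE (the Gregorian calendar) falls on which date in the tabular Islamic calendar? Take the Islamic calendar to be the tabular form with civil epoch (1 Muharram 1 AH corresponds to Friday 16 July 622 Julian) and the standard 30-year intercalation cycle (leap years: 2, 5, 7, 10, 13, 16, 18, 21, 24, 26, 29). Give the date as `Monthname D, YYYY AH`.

Rabi' al-Awwal 5, 1304 AH

Julian Day Number of the source date = 2410243.
Converting JDN 2410243 to the tabular Islamic calendar gives 5 Rabi' al-Awwal 1304 AH.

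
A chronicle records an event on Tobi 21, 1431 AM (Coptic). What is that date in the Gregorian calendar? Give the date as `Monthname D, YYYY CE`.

Both dates share Julian Day Number 2347477; in the Gregorian calendar that is 27 January 1715 CE.

January 27, 1715 CE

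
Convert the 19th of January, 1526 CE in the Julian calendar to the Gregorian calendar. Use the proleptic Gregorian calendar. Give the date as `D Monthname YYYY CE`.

29 January 1526 CE

The Julian–Gregorian offset here is 10 days (Julian trailing).
19 January 1526 Julian + 10 days → 29 January 1526 Gregorian.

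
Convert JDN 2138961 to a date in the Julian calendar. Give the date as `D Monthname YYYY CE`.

JDN 2138961 is 5 March 1144 in the proleptic Gregorian calendar.
In the Julian calendar that day is 27 February 1144 CE.

27 February 1144 CE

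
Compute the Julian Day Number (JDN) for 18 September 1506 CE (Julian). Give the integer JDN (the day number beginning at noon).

Equivalently 28 September 1506 (proleptic Gregorian).
JDN 2451545 is 1 January 2000 CE (Gregorian); the target day is −180160 days from there, so JDN = 2271385.

2271385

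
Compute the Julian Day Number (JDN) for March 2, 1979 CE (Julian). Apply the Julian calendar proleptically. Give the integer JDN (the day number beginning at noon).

2443948

In the Gregorian calendar the same day is 15 March 1979.
JDN 2451545 is 1 January 2000 CE (Gregorian); the target day is −7597 days from there, so JDN = 2443948.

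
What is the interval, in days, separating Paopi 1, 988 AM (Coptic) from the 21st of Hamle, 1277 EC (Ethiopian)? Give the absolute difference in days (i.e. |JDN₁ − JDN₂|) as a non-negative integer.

5038

First date → JDN 2185562; second date → JDN 2190600.
The interval is |2185562 − 2190600| = 5038 days.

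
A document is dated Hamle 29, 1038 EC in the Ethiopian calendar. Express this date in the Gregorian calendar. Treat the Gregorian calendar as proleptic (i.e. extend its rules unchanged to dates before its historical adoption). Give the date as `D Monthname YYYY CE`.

Julian Day Number of the source date = 2103313.
Converting JDN 2103313 to the Gregorian calendar gives 29 July 1046 CE.

29 July 1046 CE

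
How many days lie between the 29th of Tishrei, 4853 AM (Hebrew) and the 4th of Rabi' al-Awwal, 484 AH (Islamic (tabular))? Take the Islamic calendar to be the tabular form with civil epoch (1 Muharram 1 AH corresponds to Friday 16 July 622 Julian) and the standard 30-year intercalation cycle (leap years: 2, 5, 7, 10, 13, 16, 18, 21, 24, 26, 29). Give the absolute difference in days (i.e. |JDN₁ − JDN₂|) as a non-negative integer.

First date → JDN 2120186; second date → JDN 2119661.
The interval is |2120186 − 2119661| = 525 days.

525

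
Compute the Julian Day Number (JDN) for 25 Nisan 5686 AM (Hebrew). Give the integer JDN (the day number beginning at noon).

2424615

Equivalently 9 April 1926 (Gregorian).
JDN 2299161 is 15 October 1582 CE (Gregorian); the target day is +125454 days from there, so JDN = 2424615.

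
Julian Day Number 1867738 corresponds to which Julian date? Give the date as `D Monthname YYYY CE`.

The proleptic Gregorian equivalent of JDN 1867738 is 4 August 401.
In the Julian calendar that day is 3 August 401 CE.

3 August 401 CE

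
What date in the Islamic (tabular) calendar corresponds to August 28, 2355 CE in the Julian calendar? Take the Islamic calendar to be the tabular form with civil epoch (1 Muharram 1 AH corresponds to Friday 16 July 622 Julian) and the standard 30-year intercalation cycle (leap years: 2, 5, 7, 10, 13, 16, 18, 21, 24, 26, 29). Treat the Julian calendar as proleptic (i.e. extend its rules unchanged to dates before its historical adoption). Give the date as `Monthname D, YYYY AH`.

The source date corresponds to 13 September 2355 in the Gregorian calendar (JDN 2581461).
That day falls on 5 Jumada al-Awwal 1787 AH in the tabular Islamic calendar.

Jumada al-Awwal 5, 1787 AH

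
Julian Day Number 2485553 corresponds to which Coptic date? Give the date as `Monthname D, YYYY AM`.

Meshir 2, 1809 AM

The Gregorian equivalent of JDN 2485553 is 9 February 2093.
In the Coptic calendar that day is Meshir 2, 1809 AM.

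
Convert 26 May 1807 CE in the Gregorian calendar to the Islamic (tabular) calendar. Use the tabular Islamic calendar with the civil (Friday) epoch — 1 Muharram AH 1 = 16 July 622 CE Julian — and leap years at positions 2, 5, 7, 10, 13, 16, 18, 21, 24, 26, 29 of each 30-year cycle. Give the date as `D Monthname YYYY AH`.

18 Rabi' al-Awwal 1222 AH

Both dates share Julian Day Number 2381198; in the tabular Islamic calendar that is 18 Rabi' al-Awwal 1222 AH.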